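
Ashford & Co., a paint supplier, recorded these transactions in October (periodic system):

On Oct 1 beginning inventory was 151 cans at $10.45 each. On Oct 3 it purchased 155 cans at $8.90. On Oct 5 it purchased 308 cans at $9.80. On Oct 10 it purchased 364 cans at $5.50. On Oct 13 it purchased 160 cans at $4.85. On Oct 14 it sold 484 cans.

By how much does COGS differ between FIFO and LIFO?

$2,143.85

FIFO COGS: 151 @ $10.45 + 155 @ $8.90 + 178 @ $9.80 = $4,701.85
LIFO COGS: 160 @ $4.85 + 324 @ $5.50 = $2,558.00
Difference = |$4,701.85 − $2,558.00| = $2,143.85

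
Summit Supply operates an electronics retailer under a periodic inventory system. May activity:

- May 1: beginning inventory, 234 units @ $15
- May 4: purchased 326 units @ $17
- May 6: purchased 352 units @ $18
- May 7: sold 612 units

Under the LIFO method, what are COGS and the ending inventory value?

COGS = $10,756; ending inventory = $4,632

May 7, 612 sold [LIFO — newest first]: 352 @ $18 + 260 @ $17 = $10,756
Ending inventory: 234 @ $15 + 66 @ $17 = $4,632
Check: goods available $15,388 = COGS $10,756 + ending $4,632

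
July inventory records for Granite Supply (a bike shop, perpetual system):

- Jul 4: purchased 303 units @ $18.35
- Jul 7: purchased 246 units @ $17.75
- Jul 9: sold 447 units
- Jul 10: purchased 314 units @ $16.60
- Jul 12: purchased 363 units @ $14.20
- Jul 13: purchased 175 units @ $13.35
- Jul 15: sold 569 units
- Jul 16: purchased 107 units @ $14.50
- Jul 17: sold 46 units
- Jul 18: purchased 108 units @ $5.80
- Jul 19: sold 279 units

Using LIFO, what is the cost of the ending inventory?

Jul 9, 447 sold [LIFO — newest first]: 246 @ $17.75 + 201 @ $18.35 = $8,054.85
Jul 15, 569 sold [LIFO — newest first]: 175 @ $13.35 + 363 @ $14.20 + 31 @ $16.60 = $8,005.45
Jul 17, 46 sold [LIFO — newest first]: 46 @ $14.50 = $667.00
Jul 19, 279 sold [LIFO — newest first]: 108 @ $5.80 + 61 @ $14.50 + 110 @ $16.60 = $3,336.90
Total COGS = $8,054.85 + $8,005.45 + $667.00 + $3,336.90 = $20,064.20
Ending inventory: 102 @ $18.35 + 173 @ $16.60 = $4,743.50

Ending inventory = $4,743.50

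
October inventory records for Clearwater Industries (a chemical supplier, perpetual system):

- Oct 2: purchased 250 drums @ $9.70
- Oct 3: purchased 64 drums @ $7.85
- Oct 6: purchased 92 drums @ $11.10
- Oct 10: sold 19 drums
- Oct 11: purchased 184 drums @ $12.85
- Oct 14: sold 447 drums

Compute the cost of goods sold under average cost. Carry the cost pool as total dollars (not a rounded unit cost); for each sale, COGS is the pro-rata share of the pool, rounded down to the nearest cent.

After Oct 2: 250 on hand, pool $2,425.00 (≈ $9.7000 each)
After Oct 3: 314 on hand, pool $2,927.40 (≈ $9.3229 each)
After Oct 6: 406 on hand, pool $3,948.60 (≈ $9.7256 each)
Oct 10, sell 19: 19/406 × $3,948.60 → $184.78
After Oct 11: 571 on hand, pool $6,128.22 (≈ $10.7324 each)
Oct 14, sell 447: 447/571 × $6,128.22 → $4,797.39
Total COGS = $184.78 + $4,797.39 = $4,982.17
Ending inventory (cost pool remaining) = $1,330.83

COGS = $4,982.17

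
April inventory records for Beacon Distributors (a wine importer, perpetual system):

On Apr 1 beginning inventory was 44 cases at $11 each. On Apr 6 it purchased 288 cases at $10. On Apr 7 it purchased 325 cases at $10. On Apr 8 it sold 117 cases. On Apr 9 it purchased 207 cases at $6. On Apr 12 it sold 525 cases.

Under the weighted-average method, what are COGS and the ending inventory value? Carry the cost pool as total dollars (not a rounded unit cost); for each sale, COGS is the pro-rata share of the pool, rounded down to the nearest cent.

After Apr 1: 44 on hand, pool $484.00 (≈ $11.0000 each)
After Apr 6: 332 on hand, pool $3,364.00 (≈ $10.1325 each)
After Apr 7: 657 on hand, pool $6,614.00 (≈ $10.0670 each)
Apr 8, sell 117: 117/657 × $6,614.00 → $1,177.83
After Apr 9: 747 on hand, pool $6,678.17 (≈ $8.9400 each)
Apr 12, sell 525: 525/747 × $6,678.17 → $4,693.49
Total COGS = $1,177.83 + $4,693.49 = $5,871.32
Ending inventory (cost pool remaining) = $1,984.68

COGS = $5,871.32; ending inventory = $1,984.68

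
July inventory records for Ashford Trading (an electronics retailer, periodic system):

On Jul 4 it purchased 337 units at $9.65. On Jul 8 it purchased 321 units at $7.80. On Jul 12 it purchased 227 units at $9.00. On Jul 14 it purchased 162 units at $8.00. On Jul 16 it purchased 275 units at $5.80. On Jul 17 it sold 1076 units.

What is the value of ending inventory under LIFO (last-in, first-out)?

Jul 17, 1076 sold [LIFO — newest first]: 275 @ $5.80 + 162 @ $8.00 + 227 @ $9.00 + 321 @ $7.80 + 91 @ $9.65 = $8,315.95
Ending inventory: 246 @ $9.65 = $2,373.90

Ending inventory = $2,373.90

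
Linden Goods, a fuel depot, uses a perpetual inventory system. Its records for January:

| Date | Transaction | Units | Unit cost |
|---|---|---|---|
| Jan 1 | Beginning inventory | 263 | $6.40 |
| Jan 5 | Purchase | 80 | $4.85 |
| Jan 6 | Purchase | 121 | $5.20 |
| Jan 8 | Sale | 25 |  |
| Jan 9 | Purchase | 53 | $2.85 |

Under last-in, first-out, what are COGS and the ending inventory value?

Jan 8, 25 sold [LIFO — newest first]: 25 @ $5.20 = $130.00
Ending inventory: 263 @ $6.40 + 80 @ $4.85 + 96 @ $5.20 + 53 @ $2.85 = $2,721.45
Check: goods available $2,851.45 = COGS $130.00 + ending $2,721.45

COGS = $130.00; ending inventory = $2,721.45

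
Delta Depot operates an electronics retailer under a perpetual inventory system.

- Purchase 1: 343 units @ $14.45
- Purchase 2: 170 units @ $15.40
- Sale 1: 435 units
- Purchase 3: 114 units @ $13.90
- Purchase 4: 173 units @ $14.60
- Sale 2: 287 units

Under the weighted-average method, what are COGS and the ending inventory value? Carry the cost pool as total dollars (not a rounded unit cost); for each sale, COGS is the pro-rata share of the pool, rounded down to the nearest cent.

After Purchase 1: 343 on hand, pool $4,956.35 (≈ $14.4500 each)
After Purchase 2: 513 on hand, pool $7,574.35 (≈ $14.7648 each)
Sale 1, sell 435: 435/513 × $7,574.35 → $6,422.69
After Purchase 3: 192 on hand, pool $2,736.26 (≈ $14.2514 each)
After Purchase 4: 365 on hand, pool $5,262.06 (≈ $14.4166 each)
Sale 2, sell 287: 287/365 × $5,262.06 → $4,137.56
Total COGS = $6,422.69 + $4,137.56 = $10,560.25
Ending inventory (cost pool remaining) = $1,124.50

COGS = $10,560.25; ending inventory = $1,124.50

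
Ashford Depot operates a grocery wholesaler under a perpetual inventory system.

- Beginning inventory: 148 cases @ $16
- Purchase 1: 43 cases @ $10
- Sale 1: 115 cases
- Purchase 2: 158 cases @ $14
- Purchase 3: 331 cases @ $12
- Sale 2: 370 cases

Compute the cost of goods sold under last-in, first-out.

Sale 1 (115) [LIFO — newest first]: 43 @ $10 + 72 @ $16 = $1,582
Sale 2 (370) [LIFO — newest first]: 331 @ $12 + 39 @ $14 = $4,518
Total COGS = $1,582 + $4,518 = $6,100
Ending inventory: 76 @ $16 + 119 @ $14 = $2,882
Check: goods available $8,982 = COGS $6,100 + ending $2,882

COGS = $6,100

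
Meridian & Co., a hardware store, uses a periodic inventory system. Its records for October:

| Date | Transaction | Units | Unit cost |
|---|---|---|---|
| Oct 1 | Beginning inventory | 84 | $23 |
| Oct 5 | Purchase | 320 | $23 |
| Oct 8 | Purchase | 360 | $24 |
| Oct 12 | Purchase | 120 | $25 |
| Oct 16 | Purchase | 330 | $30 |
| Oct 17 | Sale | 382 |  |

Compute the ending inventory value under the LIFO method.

Oct 17, 382 sold [LIFO — newest first]: 330 @ $30 + 52 @ $25 = $11,200
Ending inventory: 84 @ $23 + 320 @ $23 + 360 @ $24 + 68 @ $25 = $19,632

Ending inventory = $19,632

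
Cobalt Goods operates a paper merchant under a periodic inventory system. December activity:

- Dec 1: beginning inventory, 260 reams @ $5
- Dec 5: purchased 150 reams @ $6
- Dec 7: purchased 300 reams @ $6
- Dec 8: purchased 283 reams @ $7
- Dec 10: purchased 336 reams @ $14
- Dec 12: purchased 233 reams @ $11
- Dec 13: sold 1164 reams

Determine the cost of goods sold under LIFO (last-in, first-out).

COGS = $11,120

Dec 13, 1164 sold [LIFO — newest first]: 233 @ $11 + 336 @ $14 + 283 @ $7 + 300 @ $6 + 12 @ $6 = $11,120
Ending inventory: 260 @ $5 + 138 @ $6 = $2,128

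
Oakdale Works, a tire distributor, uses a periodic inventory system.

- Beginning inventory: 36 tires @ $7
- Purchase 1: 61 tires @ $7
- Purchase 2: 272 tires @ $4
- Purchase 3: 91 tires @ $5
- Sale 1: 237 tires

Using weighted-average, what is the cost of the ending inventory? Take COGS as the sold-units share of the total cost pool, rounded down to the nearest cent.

Sale 1, sell 237: 237/460 × $2,222.00 → $1,144.81
Ending inventory (cost pool remaining) = $1,077.19

Ending inventory = $1,077.19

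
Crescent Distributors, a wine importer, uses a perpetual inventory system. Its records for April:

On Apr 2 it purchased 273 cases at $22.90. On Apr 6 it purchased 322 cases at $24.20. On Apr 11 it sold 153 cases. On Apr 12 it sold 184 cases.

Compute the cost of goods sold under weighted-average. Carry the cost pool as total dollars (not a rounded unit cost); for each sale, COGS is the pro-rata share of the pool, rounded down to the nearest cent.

After Apr 2: 273 on hand, pool $6,251.70 (≈ $22.9000 each)
After Apr 6: 595 on hand, pool $14,044.10 (≈ $23.6035 each)
Apr 11, sell 153: 153/595 × $14,044.10 → $3,611.34
Apr 12, sell 184: 184/442 × $10,432.76 → $4,343.04
Total COGS = $3,611.34 + $4,343.04 = $7,954.38
Ending inventory (cost pool remaining) = $6,089.72

COGS = $7,954.38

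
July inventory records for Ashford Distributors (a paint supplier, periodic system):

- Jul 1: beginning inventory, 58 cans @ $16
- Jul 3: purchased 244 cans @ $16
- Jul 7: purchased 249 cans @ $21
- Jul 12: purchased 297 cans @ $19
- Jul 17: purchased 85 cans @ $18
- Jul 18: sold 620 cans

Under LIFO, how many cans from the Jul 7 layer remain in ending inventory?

Jul 18, 620 sold [LIFO — newest first]: 85 @ $18 + 297 @ $19 + 238 @ $21 = $12,171
Ending inventory: 58 @ $16 + 244 @ $16 + 11 @ $21 = $5,063
Check: goods available $17,234 = COGS $12,171 + ending $5,063

11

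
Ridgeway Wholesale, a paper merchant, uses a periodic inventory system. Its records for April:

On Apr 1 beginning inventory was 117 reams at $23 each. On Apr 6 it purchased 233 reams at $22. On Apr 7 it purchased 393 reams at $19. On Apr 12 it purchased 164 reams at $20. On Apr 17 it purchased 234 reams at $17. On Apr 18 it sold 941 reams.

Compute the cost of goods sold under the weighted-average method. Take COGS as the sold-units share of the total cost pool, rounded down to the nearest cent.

COGS = $18,590.72

Apr 18, sell 941: 941/1141 × $22,542.00 → $18,590.72
Ending inventory (cost pool remaining) = $3,951.28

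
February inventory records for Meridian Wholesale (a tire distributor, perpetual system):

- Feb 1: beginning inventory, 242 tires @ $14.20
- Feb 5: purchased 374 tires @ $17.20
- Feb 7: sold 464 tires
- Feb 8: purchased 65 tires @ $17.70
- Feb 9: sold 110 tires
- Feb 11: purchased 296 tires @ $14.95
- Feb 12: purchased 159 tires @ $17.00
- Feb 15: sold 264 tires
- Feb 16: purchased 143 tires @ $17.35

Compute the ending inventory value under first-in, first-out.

Feb 7, 464 sold [FIFO — oldest first]: 242 @ $14.20 + 222 @ $17.20 = $7,254.80
Feb 9, 110 sold [FIFO — oldest first]: 110 @ $17.20 = $1,892.00
Feb 15, 264 sold [FIFO — oldest first]: 42 @ $17.20 + 65 @ $17.70 + 157 @ $14.95 = $4,220.05
Total COGS = $7,254.80 + $1,892.00 + $4,220.05 = $13,366.85
Ending inventory: 139 @ $14.95 + 159 @ $17.00 + 143 @ $17.35 = $7,262.10

Ending inventory = $7,262.10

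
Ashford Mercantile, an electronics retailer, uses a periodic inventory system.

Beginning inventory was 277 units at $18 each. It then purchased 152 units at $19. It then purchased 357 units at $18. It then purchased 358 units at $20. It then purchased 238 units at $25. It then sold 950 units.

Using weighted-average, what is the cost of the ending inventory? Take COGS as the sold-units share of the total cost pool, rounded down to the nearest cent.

Ending inventory = $8,568.11

Sale 1, sell 950: 950/1382 × $27,410.00 → $18,841.89
Ending inventory (cost pool remaining) = $8,568.11
Check: goods available $27,410.00 = COGS $18,841.89 + ending $8,568.11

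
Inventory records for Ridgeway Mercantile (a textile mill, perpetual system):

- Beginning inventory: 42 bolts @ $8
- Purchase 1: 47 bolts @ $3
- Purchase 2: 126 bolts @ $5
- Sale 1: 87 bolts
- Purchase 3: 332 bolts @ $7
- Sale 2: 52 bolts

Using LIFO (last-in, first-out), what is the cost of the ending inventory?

Sale 1 (87) [LIFO — newest first]: 87 @ $5 = $435
Sale 2 (52) [LIFO — newest first]: 52 @ $7 = $364
Total COGS = $435 + $364 = $799
Ending inventory: 42 @ $8 + 47 @ $3 + 39 @ $5 + 280 @ $7 = $2,632

Ending inventory = $2,632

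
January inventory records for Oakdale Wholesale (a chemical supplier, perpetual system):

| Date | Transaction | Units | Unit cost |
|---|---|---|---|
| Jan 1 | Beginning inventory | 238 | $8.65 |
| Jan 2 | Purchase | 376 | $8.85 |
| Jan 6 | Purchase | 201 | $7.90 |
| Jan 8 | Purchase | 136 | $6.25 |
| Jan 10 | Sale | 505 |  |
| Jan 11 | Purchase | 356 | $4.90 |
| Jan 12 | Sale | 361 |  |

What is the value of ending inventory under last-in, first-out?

Ending inventory = $3,855.25

Jan 10, 505 sold [LIFO — newest first]: 136 @ $6.25 + 201 @ $7.90 + 168 @ $8.85 = $3,924.70
Jan 12, 361 sold [LIFO — newest first]: 356 @ $4.90 + 5 @ $8.85 = $1,788.65
Total COGS = $3,924.70 + $1,788.65 = $5,713.35
Ending inventory: 238 @ $8.65 + 203 @ $8.85 = $3,855.25
Check: goods available $9,568.60 = COGS $5,713.35 + ending $3,855.25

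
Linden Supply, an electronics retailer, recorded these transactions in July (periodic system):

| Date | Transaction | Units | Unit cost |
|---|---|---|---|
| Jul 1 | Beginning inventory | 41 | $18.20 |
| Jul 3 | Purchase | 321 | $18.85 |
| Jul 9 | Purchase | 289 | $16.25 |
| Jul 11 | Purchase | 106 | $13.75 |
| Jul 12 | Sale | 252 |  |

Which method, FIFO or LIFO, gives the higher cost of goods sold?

FIFO

FIFO COGS: 41 @ $18.20 + 211 @ $18.85 = $4,723.55
LIFO COGS: 106 @ $13.75 + 146 @ $16.25 = $3,830.00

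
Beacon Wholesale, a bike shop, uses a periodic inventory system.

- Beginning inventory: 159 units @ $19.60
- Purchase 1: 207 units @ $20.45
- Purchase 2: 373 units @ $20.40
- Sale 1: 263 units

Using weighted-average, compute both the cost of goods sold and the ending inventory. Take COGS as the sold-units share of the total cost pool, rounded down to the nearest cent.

COGS = $5,323.61; ending inventory = $9,635.14

Sale 1, sell 263: 263/739 × $14,958.75 → $5,323.61
Ending inventory (cost pool remaining) = $9,635.14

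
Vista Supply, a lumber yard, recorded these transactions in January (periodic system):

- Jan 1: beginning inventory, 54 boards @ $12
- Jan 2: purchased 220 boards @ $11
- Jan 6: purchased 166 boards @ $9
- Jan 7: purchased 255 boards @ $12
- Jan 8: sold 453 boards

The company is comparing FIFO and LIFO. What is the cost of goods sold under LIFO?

COGS = $4,906

FIFO COGS: 54 @ $12 + 220 @ $11 + 166 @ $9 + 13 @ $12 = $4,718
LIFO COGS: 255 @ $12 + 166 @ $9 + 32 @ $11 = $4,906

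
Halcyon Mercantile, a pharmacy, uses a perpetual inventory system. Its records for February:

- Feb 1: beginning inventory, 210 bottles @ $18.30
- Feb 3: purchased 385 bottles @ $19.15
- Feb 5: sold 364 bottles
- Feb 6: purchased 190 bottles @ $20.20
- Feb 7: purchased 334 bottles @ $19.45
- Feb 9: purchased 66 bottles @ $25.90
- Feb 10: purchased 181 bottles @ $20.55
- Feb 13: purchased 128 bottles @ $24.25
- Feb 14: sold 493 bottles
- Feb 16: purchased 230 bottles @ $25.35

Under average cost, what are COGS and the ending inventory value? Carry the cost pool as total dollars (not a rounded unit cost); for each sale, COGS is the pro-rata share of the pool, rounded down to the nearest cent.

After Feb 1: 210 on hand, pool $3,843.00 (≈ $18.3000 each)
After Feb 3: 595 on hand, pool $11,215.75 (≈ $18.8500 each)
Feb 5, sell 364: 364/595 × $11,215.75 → $6,861.40
After Feb 6: 421 on hand, pool $8,192.35 (≈ $19.4593 each)
After Feb 7: 755 on hand, pool $14,688.65 (≈ $19.4552 each)
After Feb 9: 821 on hand, pool $16,398.05 (≈ $19.9733 each)
After Feb 10: 1002 on hand, pool $20,117.60 (≈ $20.0774 each)
After Feb 13: 1130 on hand, pool $23,221.60 (≈ $20.5501 each)
Feb 14, sell 493: 493/1130 × $23,221.60 → $10,131.19
After Feb 16: 867 on hand, pool $18,920.91 (≈ $21.8234 each)
Total COGS = $6,861.40 + $10,131.19 = $16,992.59
Ending inventory (cost pool remaining) = $18,920.91

COGS = $16,992.59; ending inventory = $18,920.91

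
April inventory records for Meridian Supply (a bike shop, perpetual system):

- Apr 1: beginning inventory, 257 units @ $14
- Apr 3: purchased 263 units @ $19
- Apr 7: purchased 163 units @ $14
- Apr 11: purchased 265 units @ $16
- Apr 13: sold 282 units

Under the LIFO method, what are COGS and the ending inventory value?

COGS = $4,478; ending inventory = $10,639

Apr 13, 282 sold [LIFO — newest first]: 265 @ $16 + 17 @ $14 = $4,478
Ending inventory: 257 @ $14 + 263 @ $19 + 146 @ $14 = $10,639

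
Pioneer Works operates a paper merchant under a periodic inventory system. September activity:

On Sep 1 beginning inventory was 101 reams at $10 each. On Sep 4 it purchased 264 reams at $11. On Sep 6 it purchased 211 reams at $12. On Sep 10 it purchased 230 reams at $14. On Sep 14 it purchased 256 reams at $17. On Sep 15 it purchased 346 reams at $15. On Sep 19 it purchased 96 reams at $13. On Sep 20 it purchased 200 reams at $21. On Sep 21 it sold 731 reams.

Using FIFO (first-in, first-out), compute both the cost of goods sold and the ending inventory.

COGS = $8,616; ending inventory = $16,040

Sep 21, 731 sold [FIFO — oldest first]: 101 @ $10 + 264 @ $11 + 211 @ $12 + 155 @ $14 = $8,616
Ending inventory: 75 @ $14 + 256 @ $17 + 346 @ $15 + 96 @ $13 + 200 @ $21 = $16,040
Check: goods available $24,656 = COGS $8,616 + ending $16,040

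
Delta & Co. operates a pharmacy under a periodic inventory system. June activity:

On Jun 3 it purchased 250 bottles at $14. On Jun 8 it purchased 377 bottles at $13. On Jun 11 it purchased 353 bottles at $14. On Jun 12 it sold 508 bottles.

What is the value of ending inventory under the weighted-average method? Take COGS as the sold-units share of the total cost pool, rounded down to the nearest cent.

Ending inventory = $6,426.43

Jun 12, sell 508: 508/980 × $13,343.00 → $6,916.57
Ending inventory (cost pool remaining) = $6,426.43
Check: goods available $13,343.00 = COGS $6,916.57 + ending $6,426.43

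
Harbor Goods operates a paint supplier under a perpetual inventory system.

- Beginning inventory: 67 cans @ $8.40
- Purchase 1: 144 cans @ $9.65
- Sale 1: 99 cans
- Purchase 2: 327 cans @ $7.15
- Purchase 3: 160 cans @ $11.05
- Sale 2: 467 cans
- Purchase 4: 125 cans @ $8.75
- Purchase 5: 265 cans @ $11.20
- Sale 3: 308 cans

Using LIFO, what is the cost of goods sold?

COGS = $8,262.65

Sale 1 (99) [LIFO — newest first]: 99 @ $9.65 = $955.35
Sale 2 (467) [LIFO — newest first]: 160 @ $11.05 + 307 @ $7.15 = $3,963.05
Sale 3 (308) [LIFO — newest first]: 265 @ $11.20 + 43 @ $8.75 = $3,344.25
Total COGS = $955.35 + $3,963.05 + $3,344.25 = $8,262.65
Ending inventory: 67 @ $8.40 + 45 @ $9.65 + 20 @ $7.15 + 82 @ $8.75 = $1,857.55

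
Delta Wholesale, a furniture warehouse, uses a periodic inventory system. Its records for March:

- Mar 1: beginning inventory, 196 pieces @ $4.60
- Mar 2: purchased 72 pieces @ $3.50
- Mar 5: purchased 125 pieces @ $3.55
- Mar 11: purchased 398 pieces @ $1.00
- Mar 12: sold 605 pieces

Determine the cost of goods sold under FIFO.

COGS = $1,809.35

Mar 12, 605 sold [FIFO — oldest first]: 196 @ $4.60 + 72 @ $3.50 + 125 @ $3.55 + 212 @ $1.00 = $1,809.35
Ending inventory: 186 @ $1.00 = $186.00
Check: goods available $1,995.35 = COGS $1,809.35 + ending $186.00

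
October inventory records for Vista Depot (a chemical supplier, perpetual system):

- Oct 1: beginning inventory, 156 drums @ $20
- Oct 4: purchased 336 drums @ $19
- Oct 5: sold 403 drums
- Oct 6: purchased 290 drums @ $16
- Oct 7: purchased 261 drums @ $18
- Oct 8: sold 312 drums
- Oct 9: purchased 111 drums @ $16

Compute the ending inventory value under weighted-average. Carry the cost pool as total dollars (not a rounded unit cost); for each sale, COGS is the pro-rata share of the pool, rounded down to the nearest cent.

After Oct 1: 156 on hand, pool $3,120.00 (≈ $20.0000 each)
After Oct 4: 492 on hand, pool $9,504.00 (≈ $19.3171 each)
Oct 5, sell 403: 403/492 × $9,504.00 → $7,784.78
After Oct 6: 379 on hand, pool $6,359.22 (≈ $16.7789 each)
After Oct 7: 640 on hand, pool $11,057.22 (≈ $17.2769 each)
Oct 8, sell 312: 312/640 × $11,057.22 → $5,390.39
After Oct 9: 439 on hand, pool $7,442.83 (≈ $16.9541 each)
Total COGS = $7,784.78 + $5,390.39 = $13,175.17
Ending inventory (cost pool remaining) = $7,442.83

Ending inventory = $7,442.83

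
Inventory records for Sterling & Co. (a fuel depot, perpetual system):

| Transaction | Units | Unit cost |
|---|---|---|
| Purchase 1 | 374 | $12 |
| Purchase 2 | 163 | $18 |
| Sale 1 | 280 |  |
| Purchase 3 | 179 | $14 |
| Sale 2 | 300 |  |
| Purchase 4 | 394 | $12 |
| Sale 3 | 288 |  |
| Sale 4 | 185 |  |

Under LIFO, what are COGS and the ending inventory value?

Sale 1 (280) [LIFO — newest first]: 163 @ $18 + 117 @ $12 = $4,338
Sale 2 (300) [LIFO — newest first]: 179 @ $14 + 121 @ $12 = $3,958
Sale 3 (288) [LIFO — newest first]: 288 @ $12 = $3,456
Sale 4 (185) [LIFO — newest first]: 106 @ $12 + 79 @ $12 = $2,220
Total COGS = $4,338 + $3,958 + $3,456 + $2,220 = $13,972
Ending inventory: 57 @ $12 = $684

COGS = $13,972; ending inventory = $684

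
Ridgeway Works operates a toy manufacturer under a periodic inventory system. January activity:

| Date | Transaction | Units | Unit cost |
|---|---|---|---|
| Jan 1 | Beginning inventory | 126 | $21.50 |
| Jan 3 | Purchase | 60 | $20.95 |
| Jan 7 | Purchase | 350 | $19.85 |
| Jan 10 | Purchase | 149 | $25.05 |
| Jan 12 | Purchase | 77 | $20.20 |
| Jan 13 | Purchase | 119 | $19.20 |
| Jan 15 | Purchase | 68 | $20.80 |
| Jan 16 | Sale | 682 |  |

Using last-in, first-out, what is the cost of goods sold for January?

COGS = $14,326.70

Jan 16, 682 sold [LIFO — newest first]: 68 @ $20.80 + 119 @ $19.20 + 77 @ $20.20 + 149 @ $25.05 + 269 @ $19.85 = $14,326.70
Ending inventory: 126 @ $21.50 + 60 @ $20.95 + 81 @ $19.85 = $5,573.85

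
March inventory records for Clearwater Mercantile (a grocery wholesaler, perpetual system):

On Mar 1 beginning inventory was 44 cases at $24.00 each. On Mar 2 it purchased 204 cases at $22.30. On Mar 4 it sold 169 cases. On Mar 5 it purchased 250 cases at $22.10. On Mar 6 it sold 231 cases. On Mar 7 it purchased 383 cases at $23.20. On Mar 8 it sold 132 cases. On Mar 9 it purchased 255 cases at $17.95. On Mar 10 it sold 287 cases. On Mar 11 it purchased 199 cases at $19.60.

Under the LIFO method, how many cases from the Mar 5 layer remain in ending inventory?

Mar 4, 169 sold [LIFO — newest first]: 169 @ $22.30 = $3,768.70
Mar 6, 231 sold [LIFO — newest first]: 231 @ $22.10 = $5,105.10
Mar 8, 132 sold [LIFO — newest first]: 132 @ $23.20 = $3,062.40
Mar 10, 287 sold [LIFO — newest first]: 255 @ $17.95 + 32 @ $23.20 = $5,319.65
Total COGS = $3,768.70 + $5,105.10 + $3,062.40 + $5,319.65 = $17,255.85
Ending inventory: 44 @ $24.00 + 35 @ $22.30 + 19 @ $22.10 + 219 @ $23.20 + 199 @ $19.60 = $11,237.60
Check: goods available $28,493.45 = COGS $17,255.85 + ending $11,237.60

19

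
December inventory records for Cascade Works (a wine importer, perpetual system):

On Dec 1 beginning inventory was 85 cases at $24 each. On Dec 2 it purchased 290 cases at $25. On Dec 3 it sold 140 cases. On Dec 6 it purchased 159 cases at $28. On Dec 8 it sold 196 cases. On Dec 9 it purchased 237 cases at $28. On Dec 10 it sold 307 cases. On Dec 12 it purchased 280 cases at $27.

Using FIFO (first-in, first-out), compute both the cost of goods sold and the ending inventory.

COGS = $16,794; ending inventory = $11,144

Dec 3, 140 sold [FIFO — oldest first]: 85 @ $24 + 55 @ $25 = $3,415
Dec 8, 196 sold [FIFO — oldest first]: 196 @ $25 = $4,900
Dec 10, 307 sold [FIFO — oldest first]: 39 @ $25 + 159 @ $28 + 109 @ $28 = $8,479
Total COGS = $3,415 + $4,900 + $8,479 = $16,794
Ending inventory: 128 @ $28 + 280 @ $27 = $11,144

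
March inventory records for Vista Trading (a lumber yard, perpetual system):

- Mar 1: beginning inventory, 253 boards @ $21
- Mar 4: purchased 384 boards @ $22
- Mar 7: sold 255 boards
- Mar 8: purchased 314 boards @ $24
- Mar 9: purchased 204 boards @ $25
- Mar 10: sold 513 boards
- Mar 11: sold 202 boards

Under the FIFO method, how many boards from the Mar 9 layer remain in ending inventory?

185

Mar 7, 255 sold [FIFO — oldest first]: 253 @ $21 + 2 @ $22 = $5,357
Mar 10, 513 sold [FIFO — oldest first]: 382 @ $22 + 131 @ $24 = $11,548
Mar 11, 202 sold [FIFO — oldest first]: 183 @ $24 + 19 @ $25 = $4,867
Total COGS = $5,357 + $11,548 + $4,867 = $21,772
Ending inventory: 185 @ $25 = $4,625
Check: goods available $26,397 = COGS $21,772 + ending $4,625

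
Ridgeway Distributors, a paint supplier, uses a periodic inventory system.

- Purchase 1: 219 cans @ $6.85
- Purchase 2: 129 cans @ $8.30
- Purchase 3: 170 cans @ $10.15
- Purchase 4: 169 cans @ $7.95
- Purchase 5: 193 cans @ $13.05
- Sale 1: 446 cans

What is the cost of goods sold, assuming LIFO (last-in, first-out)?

Sale 1 (446) [LIFO — newest first]: 193 @ $13.05 + 169 @ $7.95 + 84 @ $10.15 = $4,714.80
Ending inventory: 219 @ $6.85 + 129 @ $8.30 + 86 @ $10.15 = $3,443.75

COGS = $4,714.80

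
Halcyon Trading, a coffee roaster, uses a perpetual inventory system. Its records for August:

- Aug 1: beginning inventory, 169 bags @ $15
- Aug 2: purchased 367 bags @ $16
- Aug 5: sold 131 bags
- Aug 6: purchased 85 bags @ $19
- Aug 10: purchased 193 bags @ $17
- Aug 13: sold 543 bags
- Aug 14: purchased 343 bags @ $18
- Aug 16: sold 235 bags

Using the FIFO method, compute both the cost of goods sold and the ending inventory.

Aug 5, 131 sold [FIFO — oldest first]: 131 @ $15 = $1,965
Aug 13, 543 sold [FIFO — oldest first]: 38 @ $15 + 367 @ $16 + 85 @ $19 + 53 @ $17 = $8,958
Aug 16, 235 sold [FIFO — oldest first]: 140 @ $17 + 95 @ $18 = $4,090
Total COGS = $1,965 + $8,958 + $4,090 = $15,013
Ending inventory: 248 @ $18 = $4,464

COGS = $15,013; ending inventory = $4,464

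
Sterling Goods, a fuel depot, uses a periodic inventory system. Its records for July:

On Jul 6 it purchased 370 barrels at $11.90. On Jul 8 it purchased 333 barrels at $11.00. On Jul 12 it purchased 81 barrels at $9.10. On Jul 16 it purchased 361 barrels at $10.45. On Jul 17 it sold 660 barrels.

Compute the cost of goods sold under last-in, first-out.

COGS = $6,907.55

Jul 17, 660 sold [LIFO — newest first]: 361 @ $10.45 + 81 @ $9.10 + 218 @ $11.00 = $6,907.55
Ending inventory: 370 @ $11.90 + 115 @ $11.00 = $5,668.00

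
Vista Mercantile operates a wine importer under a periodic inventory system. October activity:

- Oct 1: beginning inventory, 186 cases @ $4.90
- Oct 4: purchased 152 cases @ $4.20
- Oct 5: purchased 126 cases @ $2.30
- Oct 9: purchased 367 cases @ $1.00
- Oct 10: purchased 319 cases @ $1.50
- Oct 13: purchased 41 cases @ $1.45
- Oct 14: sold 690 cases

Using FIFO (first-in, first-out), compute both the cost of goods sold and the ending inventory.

Oct 14, 690 sold [FIFO — oldest first]: 186 @ $4.90 + 152 @ $4.20 + 126 @ $2.30 + 226 @ $1.00 = $2,065.60
Ending inventory: 141 @ $1.00 + 319 @ $1.50 + 41 @ $1.45 = $678.95

COGS = $2,065.60; ending inventory = $678.95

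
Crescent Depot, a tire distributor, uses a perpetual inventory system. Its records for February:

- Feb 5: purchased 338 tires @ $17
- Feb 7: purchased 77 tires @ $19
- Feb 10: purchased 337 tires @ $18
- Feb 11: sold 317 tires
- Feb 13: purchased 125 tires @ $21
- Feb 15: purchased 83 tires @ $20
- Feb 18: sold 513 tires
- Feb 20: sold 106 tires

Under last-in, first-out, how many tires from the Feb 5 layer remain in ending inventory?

24

Feb 11, 317 sold [LIFO — newest first]: 317 @ $18 = $5,706
Feb 18, 513 sold [LIFO — newest first]: 83 @ $20 + 125 @ $21 + 20 @ $18 + 77 @ $19 + 208 @ $17 = $9,644
Feb 20, 106 sold [LIFO — newest first]: 106 @ $17 = $1,802
Total COGS = $5,706 + $9,644 + $1,802 = $17,152
Ending inventory: 24 @ $17 = $408
Check: goods available $17,560 = COGS $17,152 + ending $408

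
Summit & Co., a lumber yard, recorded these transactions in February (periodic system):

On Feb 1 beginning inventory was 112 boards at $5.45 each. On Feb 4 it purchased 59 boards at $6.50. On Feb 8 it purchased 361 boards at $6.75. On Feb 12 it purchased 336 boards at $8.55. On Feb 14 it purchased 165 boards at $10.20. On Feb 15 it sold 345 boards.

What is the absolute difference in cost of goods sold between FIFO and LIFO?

$1,053.60

FIFO COGS: 112 @ $5.45 + 59 @ $6.50 + 174 @ $6.75 = $2,168.40
LIFO COGS: 165 @ $10.20 + 180 @ $8.55 = $3,222.00
Difference = |$2,168.40 − $3,222.00| = $1,053.60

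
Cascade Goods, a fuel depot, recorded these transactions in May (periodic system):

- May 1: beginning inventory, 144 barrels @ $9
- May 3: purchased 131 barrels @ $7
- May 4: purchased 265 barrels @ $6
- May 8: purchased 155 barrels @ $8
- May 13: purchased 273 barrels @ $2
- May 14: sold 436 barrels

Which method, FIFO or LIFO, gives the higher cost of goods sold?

FIFO

FIFO COGS: 144 @ $9 + 131 @ $7 + 161 @ $6 = $3,179
LIFO COGS: 273 @ $2 + 155 @ $8 + 8 @ $6 = $1,834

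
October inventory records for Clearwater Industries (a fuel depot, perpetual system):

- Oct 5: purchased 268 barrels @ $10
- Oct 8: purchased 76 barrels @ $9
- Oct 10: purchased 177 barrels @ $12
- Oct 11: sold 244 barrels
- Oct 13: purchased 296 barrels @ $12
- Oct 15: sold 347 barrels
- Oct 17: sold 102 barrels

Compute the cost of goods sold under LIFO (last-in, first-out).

COGS = $7,800

Oct 11, 244 sold [LIFO — newest first]: 177 @ $12 + 67 @ $9 = $2,727
Oct 15, 347 sold [LIFO — newest first]: 296 @ $12 + 9 @ $9 + 42 @ $10 = $4,053
Oct 17, 102 sold [LIFO — newest first]: 102 @ $10 = $1,020
Total COGS = $2,727 + $4,053 + $1,020 = $7,800
Ending inventory: 124 @ $10 = $1,240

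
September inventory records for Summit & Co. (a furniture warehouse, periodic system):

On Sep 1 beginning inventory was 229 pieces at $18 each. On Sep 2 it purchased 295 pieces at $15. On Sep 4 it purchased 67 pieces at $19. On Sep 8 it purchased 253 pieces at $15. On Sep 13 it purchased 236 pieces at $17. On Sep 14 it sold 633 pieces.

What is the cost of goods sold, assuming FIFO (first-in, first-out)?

Sep 14, 633 sold [FIFO — oldest first]: 229 @ $18 + 295 @ $15 + 67 @ $19 + 42 @ $15 = $10,450
Ending inventory: 211 @ $15 + 236 @ $17 = $7,177
Check: goods available $17,627 = COGS $10,450 + ending $7,177

COGS = $10,450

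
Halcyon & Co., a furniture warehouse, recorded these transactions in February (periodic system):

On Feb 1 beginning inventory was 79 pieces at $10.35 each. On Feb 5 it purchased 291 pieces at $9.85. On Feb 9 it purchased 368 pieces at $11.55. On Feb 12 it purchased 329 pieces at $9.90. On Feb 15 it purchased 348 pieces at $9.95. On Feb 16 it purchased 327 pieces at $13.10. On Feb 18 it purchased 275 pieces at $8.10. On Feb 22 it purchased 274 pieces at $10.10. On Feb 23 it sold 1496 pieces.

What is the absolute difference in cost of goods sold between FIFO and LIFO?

FIFO COGS: 79 @ $10.35 + 291 @ $9.85 + 368 @ $11.55 + 329 @ $9.90 + 348 @ $9.95 + 81 @ $13.10 = $15,715.20
LIFO COGS: 274 @ $10.10 + 275 @ $8.10 + 327 @ $13.10 + 348 @ $9.95 + 272 @ $9.90 = $15,434.00
Difference = |$15,715.20 − $15,434.00| = $281.20

$281.20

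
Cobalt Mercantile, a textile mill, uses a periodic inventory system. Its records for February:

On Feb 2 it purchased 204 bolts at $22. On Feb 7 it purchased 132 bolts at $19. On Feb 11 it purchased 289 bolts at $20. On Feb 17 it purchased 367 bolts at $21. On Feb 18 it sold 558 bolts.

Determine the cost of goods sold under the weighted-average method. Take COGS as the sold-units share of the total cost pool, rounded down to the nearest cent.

COGS = $11,521.68

Feb 18, sell 558: 558/992 × $20,483.00 → $11,521.68
Ending inventory (cost pool remaining) = $8,961.32
Check: goods available $20,483.00 = COGS $11,521.68 + ending $8,961.32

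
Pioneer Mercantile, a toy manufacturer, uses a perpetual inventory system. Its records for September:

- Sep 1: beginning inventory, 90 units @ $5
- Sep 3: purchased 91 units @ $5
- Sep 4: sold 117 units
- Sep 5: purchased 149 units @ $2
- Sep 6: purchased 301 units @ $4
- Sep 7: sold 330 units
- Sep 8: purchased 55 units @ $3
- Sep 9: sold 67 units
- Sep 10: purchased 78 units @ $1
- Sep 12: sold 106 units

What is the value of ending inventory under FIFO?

Sep 4, 117 sold [FIFO — oldest first]: 90 @ $5 + 27 @ $5 = $585
Sep 7, 330 sold [FIFO — oldest first]: 64 @ $5 + 149 @ $2 + 117 @ $4 = $1,086
Sep 9, 67 sold [FIFO — oldest first]: 67 @ $4 = $268
Sep 12, 106 sold [FIFO — oldest first]: 106 @ $4 = $424
Total COGS = $585 + $1,086 + $268 + $424 = $2,363
Ending inventory: 11 @ $4 + 55 @ $3 + 78 @ $1 = $287

Ending inventory = $287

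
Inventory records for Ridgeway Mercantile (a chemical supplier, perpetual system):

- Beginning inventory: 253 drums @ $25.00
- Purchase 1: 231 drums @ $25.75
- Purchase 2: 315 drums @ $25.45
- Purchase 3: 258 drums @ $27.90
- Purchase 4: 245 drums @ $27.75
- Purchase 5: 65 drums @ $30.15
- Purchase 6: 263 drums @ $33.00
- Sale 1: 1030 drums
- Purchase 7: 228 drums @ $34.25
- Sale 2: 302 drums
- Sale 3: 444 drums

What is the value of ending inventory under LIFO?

Ending inventory = $2,050.00

Sale 1 (1030) [LIFO — newest first]: 263 @ $33.00 + 65 @ $30.15 + 245 @ $27.75 + 258 @ $27.90 + 199 @ $25.45 = $29,700.25
Sale 2 (302) [LIFO — newest first]: 228 @ $34.25 + 74 @ $25.45 = $9,692.30
Sale 3 (444) [LIFO — newest first]: 42 @ $25.45 + 231 @ $25.75 + 171 @ $25.00 = $11,292.15
Total COGS = $29,700.25 + $9,692.30 + $11,292.15 = $50,684.70
Ending inventory: 82 @ $25.00 = $2,050.00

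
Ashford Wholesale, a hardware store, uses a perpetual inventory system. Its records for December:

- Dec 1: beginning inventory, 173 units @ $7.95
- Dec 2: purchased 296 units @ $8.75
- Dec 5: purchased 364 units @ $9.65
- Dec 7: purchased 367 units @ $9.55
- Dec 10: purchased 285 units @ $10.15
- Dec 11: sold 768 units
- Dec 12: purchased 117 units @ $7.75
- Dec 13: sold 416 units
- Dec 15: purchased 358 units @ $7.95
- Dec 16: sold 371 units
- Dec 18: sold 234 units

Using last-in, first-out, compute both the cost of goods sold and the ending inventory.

Dec 11, 768 sold [LIFO — newest first]: 285 @ $10.15 + 367 @ $9.55 + 116 @ $9.65 = $7,517.00
Dec 13, 416 sold [LIFO — newest first]: 117 @ $7.75 + 248 @ $9.65 + 51 @ $8.75 = $3,746.20
Dec 16, 371 sold [LIFO — newest first]: 358 @ $7.95 + 13 @ $8.75 = $2,959.85
Dec 18, 234 sold [LIFO — newest first]: 232 @ $8.75 + 2 @ $7.95 = $2,045.90
Total COGS = $7,517.00 + $3,746.20 + $2,959.85 + $2,045.90 = $16,268.95
Ending inventory: 171 @ $7.95 = $1,359.45

COGS = $16,268.95; ending inventory = $1,359.45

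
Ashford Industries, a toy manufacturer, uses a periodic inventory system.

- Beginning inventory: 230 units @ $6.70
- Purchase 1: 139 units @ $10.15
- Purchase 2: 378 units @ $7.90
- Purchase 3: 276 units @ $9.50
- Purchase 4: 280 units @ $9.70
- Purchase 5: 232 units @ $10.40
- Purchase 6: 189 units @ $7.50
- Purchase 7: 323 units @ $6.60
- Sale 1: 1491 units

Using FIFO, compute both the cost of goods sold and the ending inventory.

Sale 1 (1491) [FIFO — oldest first]: 230 @ $6.70 + 139 @ $10.15 + 378 @ $7.90 + 276 @ $9.50 + 280 @ $9.70 + 188 @ $10.40 = $13,231.25
Ending inventory: 44 @ $10.40 + 189 @ $7.50 + 323 @ $6.60 = $4,006.90
Check: goods available $17,238.15 = COGS $13,231.25 + ending $4,006.90

COGS = $13,231.25; ending inventory = $4,006.90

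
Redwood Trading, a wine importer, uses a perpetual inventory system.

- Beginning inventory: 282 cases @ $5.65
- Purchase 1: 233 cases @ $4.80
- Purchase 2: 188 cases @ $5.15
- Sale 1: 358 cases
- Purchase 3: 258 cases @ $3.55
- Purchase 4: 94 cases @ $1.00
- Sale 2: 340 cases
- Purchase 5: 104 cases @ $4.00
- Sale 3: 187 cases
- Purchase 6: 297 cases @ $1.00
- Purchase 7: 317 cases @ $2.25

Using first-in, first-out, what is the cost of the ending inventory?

Ending inventory = $1,790.05

Sale 1 (358) [FIFO — oldest first]: 282 @ $5.65 + 76 @ $4.80 = $1,958.10
Sale 2 (340) [FIFO — oldest first]: 157 @ $4.80 + 183 @ $5.15 = $1,696.05
Sale 3 (187) [FIFO — oldest first]: 5 @ $5.15 + 182 @ $3.55 = $671.85
Total COGS = $1,958.10 + $1,696.05 + $671.85 = $4,326.00
Ending inventory: 76 @ $3.55 + 94 @ $1.00 + 104 @ $4.00 + 297 @ $1.00 + 317 @ $2.25 = $1,790.05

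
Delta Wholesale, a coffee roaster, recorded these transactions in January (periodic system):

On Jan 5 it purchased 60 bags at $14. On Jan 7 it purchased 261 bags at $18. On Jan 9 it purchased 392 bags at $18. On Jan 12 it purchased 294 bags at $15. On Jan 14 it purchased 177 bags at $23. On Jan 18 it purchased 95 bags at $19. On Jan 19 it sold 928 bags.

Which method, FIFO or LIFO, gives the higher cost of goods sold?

FIFO COGS: 60 @ $14 + 261 @ $18 + 392 @ $18 + 215 @ $15 = $15,819
LIFO COGS: 95 @ $19 + 177 @ $23 + 294 @ $15 + 362 @ $18 = $16,802

LIFO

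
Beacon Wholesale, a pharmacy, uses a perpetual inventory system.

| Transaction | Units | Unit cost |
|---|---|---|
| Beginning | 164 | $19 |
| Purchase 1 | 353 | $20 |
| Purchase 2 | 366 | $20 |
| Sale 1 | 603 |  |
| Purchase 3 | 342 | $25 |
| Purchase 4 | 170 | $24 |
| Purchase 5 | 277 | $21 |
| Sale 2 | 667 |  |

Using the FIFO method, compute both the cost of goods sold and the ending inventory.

COGS = $27,126; ending inventory = $8,817

Sale 1 (603) [FIFO — oldest first]: 164 @ $19 + 353 @ $20 + 86 @ $20 = $11,896
Sale 2 (667) [FIFO — oldest first]: 280 @ $20 + 342 @ $25 + 45 @ $24 = $15,230
Total COGS = $11,896 + $15,230 = $27,126
Ending inventory: 125 @ $24 + 277 @ $21 = $8,817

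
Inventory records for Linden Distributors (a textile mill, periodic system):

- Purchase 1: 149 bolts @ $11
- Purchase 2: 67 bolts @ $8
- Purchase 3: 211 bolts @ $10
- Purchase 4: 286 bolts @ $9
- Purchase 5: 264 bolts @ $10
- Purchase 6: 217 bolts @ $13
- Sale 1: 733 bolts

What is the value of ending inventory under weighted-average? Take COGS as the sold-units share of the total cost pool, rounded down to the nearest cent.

Ending inventory = $4,756.72

Sale 1, sell 733: 733/1194 × $12,320.00 → $7,563.28
Ending inventory (cost pool remaining) = $4,756.72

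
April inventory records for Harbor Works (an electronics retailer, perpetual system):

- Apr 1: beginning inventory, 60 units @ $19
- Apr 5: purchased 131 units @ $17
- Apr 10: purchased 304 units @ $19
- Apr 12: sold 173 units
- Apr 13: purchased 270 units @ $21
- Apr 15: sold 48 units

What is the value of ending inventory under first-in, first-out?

Ending inventory = $10,876

Apr 12, 173 sold [FIFO — oldest first]: 60 @ $19 + 113 @ $17 = $3,061
Apr 15, 48 sold [FIFO — oldest first]: 18 @ $17 + 30 @ $19 = $876
Total COGS = $3,061 + $876 = $3,937
Ending inventory: 274 @ $19 + 270 @ $21 = $10,876
Check: goods available $14,813 = COGS $3,937 + ending $10,876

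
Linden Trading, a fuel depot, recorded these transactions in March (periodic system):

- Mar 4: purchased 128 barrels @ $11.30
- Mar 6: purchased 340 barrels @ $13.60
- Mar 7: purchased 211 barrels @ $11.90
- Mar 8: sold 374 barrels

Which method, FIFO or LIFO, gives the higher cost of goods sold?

FIFO

FIFO COGS: 128 @ $11.30 + 246 @ $13.60 = $4,792.00
LIFO COGS: 211 @ $11.90 + 163 @ $13.60 = $4,727.70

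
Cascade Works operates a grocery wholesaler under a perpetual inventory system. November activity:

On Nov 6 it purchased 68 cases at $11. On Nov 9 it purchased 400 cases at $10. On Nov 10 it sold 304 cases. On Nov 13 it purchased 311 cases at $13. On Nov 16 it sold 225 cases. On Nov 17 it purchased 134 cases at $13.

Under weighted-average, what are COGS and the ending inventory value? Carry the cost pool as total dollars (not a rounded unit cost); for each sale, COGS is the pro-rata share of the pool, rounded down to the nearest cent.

After Nov 6: 68 on hand, pool $748.00 (≈ $11.0000 each)
After Nov 9: 468 on hand, pool $4,748.00 (≈ $10.1453 each)
Nov 10, sell 304: 304/468 × $4,748.00 → $3,084.17
After Nov 13: 475 on hand, pool $5,706.83 (≈ $12.0144 each)
Nov 16, sell 225: 225/475 × $5,706.83 → $2,703.23
After Nov 17: 384 on hand, pool $4,745.60 (≈ $12.3583 each)
Total COGS = $3,084.17 + $2,703.23 = $5,787.40
Ending inventory (cost pool remaining) = $4,745.60
Check: goods available $10,533.00 = COGS $5,787.40 + ending $4,745.60

COGS = $5,787.40; ending inventory = $4,745.60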